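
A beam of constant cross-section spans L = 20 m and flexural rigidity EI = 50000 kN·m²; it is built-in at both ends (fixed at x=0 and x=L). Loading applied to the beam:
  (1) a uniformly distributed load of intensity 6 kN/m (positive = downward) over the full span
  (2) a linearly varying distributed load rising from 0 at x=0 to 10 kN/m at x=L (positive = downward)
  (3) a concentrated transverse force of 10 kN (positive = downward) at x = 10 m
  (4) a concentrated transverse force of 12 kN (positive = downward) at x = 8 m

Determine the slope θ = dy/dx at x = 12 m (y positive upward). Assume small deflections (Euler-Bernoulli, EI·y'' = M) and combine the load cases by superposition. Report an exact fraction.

θ(12) = 6393/781250 rad

Load 1 — uniform load w=6 kN/m over full span:
  θ_1 = -wx(L-x)(L-2x)/(12EI) = -6·12·(20-12)·(20-2·12)/(12·50000) = 12/3125 rad
Load 2 — triangular load w₀=10 kN/m (0→w₀ over full span):
  θ_2 = -w₀(2x(L-x)(L-2x)(x+2L)+x²(L-x)²)/(120LEI) = -10·(2·12·(20-12)·(20-2·12)·(12+2·20)+12²·(20-12)²)/(120·20·50000) = 8/3125 rad
Load 3 — point force P=10 kN at a=10 m (b=L-a=10):
  θ_3 = Pa²(L-x)(2bL-(3b+a)(L-x))/(2L³EI)  [x>a] = 10·10²·(20-12)·(2·10·20-(3·10+10)·(20-12))/(2·20³·50000) = 1/1250 rad
Load 4 — point force P=12 kN at a=8 m (b=L-a=12):
  θ_4 = Pa²(L-x)(2bL-(3b+a)(L-x))/(2L³EI)  [x>a] = 12·8²·(20-12)·(2·12·20-(3·12+8)·(20-12))/(2·20³·50000) = 384/390625 rad
Superposition: θ = Σ θ_i = 6393/781250 rad ≈ 0.008183 rad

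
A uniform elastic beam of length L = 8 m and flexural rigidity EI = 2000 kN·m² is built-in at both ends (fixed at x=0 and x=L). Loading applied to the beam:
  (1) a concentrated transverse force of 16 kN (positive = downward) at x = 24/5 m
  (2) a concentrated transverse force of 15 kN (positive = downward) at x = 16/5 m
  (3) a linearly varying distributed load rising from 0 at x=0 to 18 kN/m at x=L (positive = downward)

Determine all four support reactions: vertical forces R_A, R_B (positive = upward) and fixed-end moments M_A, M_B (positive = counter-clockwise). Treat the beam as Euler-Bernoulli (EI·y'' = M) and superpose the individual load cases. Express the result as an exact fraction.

Load 1 — point force P=16 kN at a=24/5 m (b=L-a=16/5):
  R_A = Pb²(3a+b)/L³ = 16·(16/5)²·(3·(24/5)+(16/5))/8³ = 704/125 kN
  M_A = Pab²/L² = 16·(24/5)·(16/5)²/8² = 1536/125 kN·m
  R_B = Pa²(a+3b)/L³ = 16·(24/5)²·((24/5)+3·(16/5))/8³ = 1296/125 kN
  M_B = -Pa²b/L² = -16·(24/5)²·(16/5)/8² = -2304/125 kN·m
Load 2 — point force P=15 kN at a=16/5 m (b=L-a=24/5):
  R_A = Pb²(3a+b)/L³ = 15·(24/5)²·(3·(16/5)+(24/5))/8³ = 243/25 kN
  M_A = Pab²/L² = 15·(16/5)·(24/5)²/8² = 432/25 kN·m
  R_B = Pa²(a+3b)/L³ = 15·(16/5)²·((16/5)+3·(24/5))/8³ = 132/25 kN
  M_B = -Pa²b/L² = -15·(16/5)²·(24/5)/8² = -288/25 kN·m
Load 3 — triangular load w₀=18 kN/m (0→w₀ over full span):
  R_A = 3w₀L/20 = 3·18·8/20 = 108/5 kN
  M_A = w₀L²/30 = 18·8²/30 = 192/5 kN·m
  R_B = 7w₀L/20 = 7·18·8/20 = 252/5 kN
  M_B = -w₀L²/20 = -18·8²/20 = -288/5 kN·m
Superposition: R_A = 4619/125 kN, M_A = 8496/125 kN·m, R_B = 8256/125 kN, M_B = -10944/125 kN·m

R_A = 4619/125 kN, M_A = 8496/125 kN·m, R_B = 8256/125 kN, M_B = -10944/125 kN·m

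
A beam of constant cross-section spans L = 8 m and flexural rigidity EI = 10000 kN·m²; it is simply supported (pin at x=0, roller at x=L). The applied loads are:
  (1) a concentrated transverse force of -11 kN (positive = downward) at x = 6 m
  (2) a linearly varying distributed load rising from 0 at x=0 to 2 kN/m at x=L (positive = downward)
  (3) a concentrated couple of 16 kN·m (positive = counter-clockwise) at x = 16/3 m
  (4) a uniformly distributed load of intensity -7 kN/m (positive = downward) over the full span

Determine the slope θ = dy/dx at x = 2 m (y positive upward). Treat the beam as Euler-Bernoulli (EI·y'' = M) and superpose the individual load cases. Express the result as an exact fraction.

θ(2) = 997/100000 rad

Load 1 — point force P=-11 kN at a=6 m (b=L-a=2):
  θ_1 = -Pb(L²-b²-3x²)/(6LEI)  [x≤a] = -(-11)·2·(8²-2²-3·2²)/(6·8·10000) = 11/5000 rad
Load 2 — triangular load w₀=2 kN/m (0→w₀ over full span):
  θ_2 = -w₀(7L⁴-30L²x²+15x⁴)/(360LEI) = -2·(7·8⁴-30·8²·2²+15·2⁴)/(360·8·10000) = -1327/900000 rad
Load 3 — applied couple M₀=16 kN·m at a=16/3 m (b=L-a=8/3):
  θ_3 = (M₀x²/(2L)+C₁)/EI  [x≤a] with C₁=M₀(3b²-L²)/(6L)=-128/9 = (16·2²/(2·8)+(-128/9))/10000 = -23/22500 rad
Load 4 — uniform load w=-7 kN/m over full span:
  θ_4 = -w(L³-6Lx²+4x³)/(24EI) = -(-7)·(8³-6·8·2²+4·2³)/(24·10000) = 77/7500 rad
Superposition: θ = Σ θ_i = 997/100000 rad ≈ 0.009970 rad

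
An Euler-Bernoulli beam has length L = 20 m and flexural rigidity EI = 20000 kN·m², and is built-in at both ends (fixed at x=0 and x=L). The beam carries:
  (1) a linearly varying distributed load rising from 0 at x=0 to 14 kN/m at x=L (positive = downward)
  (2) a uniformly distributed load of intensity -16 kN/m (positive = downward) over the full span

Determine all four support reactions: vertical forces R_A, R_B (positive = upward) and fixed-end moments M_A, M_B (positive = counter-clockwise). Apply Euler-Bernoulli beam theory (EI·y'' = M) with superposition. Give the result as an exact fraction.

R_A = -118 kN, M_A = -1040/3 kN·m, R_B = -62 kN, M_B = 760/3 kN·m

Load 1 — triangular load w₀=14 kN/m (0→w₀ over full span):
  R_A = 3w₀L/20 = 3·14·20/20 = 42 kN
  M_A = w₀L²/30 = 14·20²/30 = 560/3 kN·m
  R_B = 7w₀L/20 = 7·14·20/20 = 98 kN
  M_B = -w₀L²/20 = -14·20²/20 = -280 kN·m
Load 2 — uniform load w=-16 kN/m over full span:
  R_A = wL/2 = (-16)·20/2 = -160 kN
  M_A = wL²/12 = (-16)·20²/12 = -1600/3 kN·m
  R_B = wL/2 = (-16)·20/2 = -160 kN
  M_B = -wL²/12 = -(-16)·20²/12 = 1600/3 kN·m
Superposition: R_A = -118 kN, M_A = -1040/3 kN·m, R_B = -62 kN, M_B = 760/3 kN·m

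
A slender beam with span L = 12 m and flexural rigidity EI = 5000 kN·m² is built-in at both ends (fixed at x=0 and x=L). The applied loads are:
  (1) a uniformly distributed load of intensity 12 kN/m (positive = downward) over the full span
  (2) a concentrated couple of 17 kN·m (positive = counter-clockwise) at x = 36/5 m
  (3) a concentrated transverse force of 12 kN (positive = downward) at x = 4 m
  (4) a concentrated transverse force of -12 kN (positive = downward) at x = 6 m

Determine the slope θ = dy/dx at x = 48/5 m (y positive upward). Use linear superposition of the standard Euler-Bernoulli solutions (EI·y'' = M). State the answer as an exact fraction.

θ(48/5) = 24623/781250 rad

Load 1 — uniform load w=12 kN/m over full span:
  θ_1 = -wx(L-x)(L-2x)/(12EI) = -12·(48/5)·(12-(48/5))·(12-2·(48/5))/(12·5000) = 2592/78125 rad
Load 2 — applied couple M₀=17 kN·m at a=36/5 m (b=L-a=24/5):
  θ_2 = (R_Ax²/2 - M_Ax - M₀(x-a))/EI  [x>a] with R_A=51/25, M_A=136/25 = ((51/25)·(48/5)²/2 - (136/25)·(48/5) - 17·((48/5)-(36/5)))/5000 = 153/781250 rad
Load 3 — point force P=12 kN at a=4 m (b=L-a=8):
  θ_3 = Pa²(L-x)(2bL-(3b+a)(L-x))/(2L³EI)  [x>a] = 12·4²·(12-(48/5))·(2·8·12-(3·8+4)·(12-(48/5)))/(2·12³·5000) = 52/15625 rad
Load 4 — point force P=-12 kN at a=6 m (b=L-a=6):
  θ_4 = Pa²(L-x)(2bL-(3b+a)(L-x))/(2L³EI)  [x>a] = (-12)·6²·(12-(48/5))·(2·6·12-(3·6+6)·(12-(48/5)))/(2·12³·5000) = -81/15625 rad
Superposition: θ = Σ θ_i = 24623/781250 rad ≈ 0.031517 rad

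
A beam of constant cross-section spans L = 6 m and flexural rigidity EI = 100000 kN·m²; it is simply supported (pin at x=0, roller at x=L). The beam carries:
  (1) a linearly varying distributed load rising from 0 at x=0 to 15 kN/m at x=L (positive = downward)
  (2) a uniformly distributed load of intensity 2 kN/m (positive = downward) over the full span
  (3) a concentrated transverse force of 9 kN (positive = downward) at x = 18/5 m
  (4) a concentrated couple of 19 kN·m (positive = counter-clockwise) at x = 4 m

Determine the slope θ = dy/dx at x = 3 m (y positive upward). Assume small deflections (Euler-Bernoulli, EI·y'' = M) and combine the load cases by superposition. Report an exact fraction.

Load 1 — triangular load w₀=15 kN/m (0→w₀ over full span):
  θ_1 = -w₀(7L⁴-30L²x²+15x⁴)/(360LEI) = -15·(7·6⁴-30·6²·3²+15·3⁴)/(360·6·100000) = -63/1600000 rad
Load 2 — uniform load w=2 kN/m over full span:
  θ_2 = -w(L³-6Lx²+4x³)/(24EI) = -2·(6³-6·6·3²+4·3³)/(24·100000) = 0 rad
Load 3 — point force P=9 kN at a=18/5 m (b=L-a=12/5):
  θ_3 = -Pb(L²-b²-3x²)/(6LEI)  [x≤a] = -9·(12/5)·(6²-(12/5)²-3·3²)/(6·6·100000) = -243/12500000 rad
Load 4 — applied couple M₀=19 kN·m at a=4 m (b=L-a=2):
  θ_4 = (M₀x²/(2L)+C₁)/EI  [x≤a] with C₁=M₀(3b²-L²)/(6L)=-38/3 = (19·3²/(2·6)+(-38/3))/100000 = 19/1200000 rad
Superposition: θ = Σ θ_i = -25789/600000000 rad ≈ -0.000043 rad

θ(3) = -25789/600000000 rad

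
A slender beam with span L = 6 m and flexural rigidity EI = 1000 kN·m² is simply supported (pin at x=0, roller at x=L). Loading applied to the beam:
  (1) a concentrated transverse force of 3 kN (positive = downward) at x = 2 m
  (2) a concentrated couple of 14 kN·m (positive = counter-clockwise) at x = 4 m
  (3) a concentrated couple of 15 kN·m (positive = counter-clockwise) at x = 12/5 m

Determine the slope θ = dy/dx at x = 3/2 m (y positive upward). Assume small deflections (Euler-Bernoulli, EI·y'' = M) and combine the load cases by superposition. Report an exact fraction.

Load 1 — point force P=3 kN at a=2 m (b=L-a=4):
  θ_1 = -Pb(L²-b²-3x²)/(6LEI)  [x≤a] = -3·4·(6²-4²-3·(3/2)²)/(6·6·1000) = -53/12000 rad
Load 2 — applied couple M₀=14 kN·m at a=4 m (b=L-a=2):
  θ_2 = (M₀x²/(2L)+C₁)/EI  [x≤a] with C₁=M₀(3b²-L²)/(6L)=-28/3 = (14·(3/2)²/(2·6)+(-28/3))/1000 = -161/24000 rad
Load 3 — applied couple M₀=15 kN·m at a=12/5 m (b=L-a=18/5):
  θ_3 = (M₀x²/(2L)+C₁)/EI  [x≤a] with C₁=M₀(3b²-L²)/(6L)=6/5 = (15·(3/2)²/(2·6)+(6/5))/1000 = 321/80000 rad
Superposition: θ = Σ θ_i = -569/80000 rad ≈ -0.007112 rad

θ(3/2) = -569/80000 rad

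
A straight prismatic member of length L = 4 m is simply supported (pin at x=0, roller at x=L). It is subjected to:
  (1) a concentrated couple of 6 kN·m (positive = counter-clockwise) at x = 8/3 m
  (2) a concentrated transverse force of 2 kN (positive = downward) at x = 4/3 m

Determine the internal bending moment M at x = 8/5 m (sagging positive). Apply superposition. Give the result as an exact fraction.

M(8/5) = 4 kN·m

Load 1 — applied couple M₀=6 kN·m at a=8/3 m (b=L-a=4/3):
  M_1 = M₀x/L  [x≤a] = 6·(8/5)/4 = 12/5 kN·m
Load 2 — point force P=2 kN at a=4/3 m (b=L-a=8/3):
  M_2 = Pa(L-x)/L  [x>a] = 2·(4/3)·(4-(8/5))/4 = 8/5 kN·m
Superposition: M = Σ M_i = 4 kN·m ≈ 4.000000 kN·m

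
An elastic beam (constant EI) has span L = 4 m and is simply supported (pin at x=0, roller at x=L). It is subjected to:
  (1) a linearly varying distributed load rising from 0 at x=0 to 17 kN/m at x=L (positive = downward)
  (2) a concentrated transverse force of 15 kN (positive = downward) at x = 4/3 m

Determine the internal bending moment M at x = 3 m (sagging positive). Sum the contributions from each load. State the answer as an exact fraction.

M(3) = 159/8 kN·m

Load 1 — triangular load w₀=17 kN/m (0→w₀ over full span):
  M_1 = w₀Lx/6 - w₀x³/(6L) = 17·4·3/6 - 17·3³/(6·4) = 119/8 kN·m
Load 2 — point force P=15 kN at a=4/3 m (b=L-a=8/3):
  M_2 = Pa(L-x)/L  [x>a] = 15·(4/3)·(4-3)/4 = 5 kN·m
Superposition: M = Σ M_i = 159/8 kN·m ≈ 19.875000 kN·m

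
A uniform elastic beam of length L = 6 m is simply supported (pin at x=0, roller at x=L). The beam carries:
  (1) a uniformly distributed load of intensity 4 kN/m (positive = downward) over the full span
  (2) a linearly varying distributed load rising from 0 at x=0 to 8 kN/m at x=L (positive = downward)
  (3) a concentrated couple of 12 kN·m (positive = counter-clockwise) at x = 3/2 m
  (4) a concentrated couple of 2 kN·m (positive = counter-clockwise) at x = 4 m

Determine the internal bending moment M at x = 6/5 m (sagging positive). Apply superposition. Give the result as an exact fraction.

M(6/5) = 2942/125 kN·m

Load 1 — uniform load w=4 kN/m over full span:
  M_1 = wx(L-x)/2 = 4·(6/5)·(6-(6/5))/2 = 288/25 kN·m
Load 2 — triangular load w₀=8 kN/m (0→w₀ over full span):
  M_2 = w₀Lx/6 - w₀x³/(6L) = 8·6·(6/5)/6 - 8·(6/5)³/(6·6) = 1152/125 kN·m
Load 3 — applied couple M₀=12 kN·m at a=3/2 m (b=L-a=9/2):
  M_3 = M₀x/L  [x≤a] = 12·(6/5)/6 = 12/5 kN·m
Load 4 — applied couple M₀=2 kN·m at a=4 m (b=L-a=2):
  M_4 = M₀x/L  [x≤a] = 2·(6/5)/6 = 2/5 kN·m
Superposition: M = Σ M_i = 2942/125 kN·m ≈ 23.536000 kN·m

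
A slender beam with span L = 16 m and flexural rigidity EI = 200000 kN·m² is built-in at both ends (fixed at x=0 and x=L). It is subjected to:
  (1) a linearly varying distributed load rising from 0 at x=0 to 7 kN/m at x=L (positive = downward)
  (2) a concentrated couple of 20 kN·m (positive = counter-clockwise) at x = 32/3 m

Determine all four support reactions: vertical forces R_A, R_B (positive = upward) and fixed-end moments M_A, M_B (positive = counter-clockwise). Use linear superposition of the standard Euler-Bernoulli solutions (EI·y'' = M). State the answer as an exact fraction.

Load 1 — triangular load w₀=7 kN/m (0→w₀ over full span):
  R_A = 3w₀L/20 = 3·7·16/20 = 84/5 kN
  M_A = w₀L²/30 = 7·16²/30 = 896/15 kN·m
  R_B = 7w₀L/20 = 7·7·16/20 = 196/5 kN
  M_B = -w₀L²/20 = -7·16²/20 = -448/5 kN·m
Load 2 — applied couple M₀=20 kN·m at a=32/3 m (b=L-a=16/3):
  R_A = 6M₀ab/L³ = 6·20·(32/3)·(16/3)/16³ = 5/3 kN
  M_A = M₀b(2a-b)/L² = 20·(16/3)·(2·(32/3)-(16/3))/16² = 20/3 kN·m
  R_B = -6M₀ab/L³ = -6·20·(32/3)·(16/3)/16³ = -5/3 kN
  M_B = M₀a(2b-a)/L² = 20·(32/3)·(2·(16/3)-(32/3))/16² = 0 kN·m
Superposition: R_A = 277/15 kN, M_A = 332/5 kN·m, R_B = 563/15 kN, M_B = -448/5 kN·m

R_A = 277/15 kN, M_A = 332/5 kN·m, R_B = 563/15 kN, M_B = -448/5 kN·m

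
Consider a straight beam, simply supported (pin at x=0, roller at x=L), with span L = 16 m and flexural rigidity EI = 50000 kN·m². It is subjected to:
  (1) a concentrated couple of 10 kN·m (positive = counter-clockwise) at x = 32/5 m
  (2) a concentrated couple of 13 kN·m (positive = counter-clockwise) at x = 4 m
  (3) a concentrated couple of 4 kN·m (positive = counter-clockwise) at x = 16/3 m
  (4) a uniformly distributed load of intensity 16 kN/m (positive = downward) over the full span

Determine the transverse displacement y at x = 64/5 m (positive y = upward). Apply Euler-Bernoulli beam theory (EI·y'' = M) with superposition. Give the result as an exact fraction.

Load 1 — applied couple M₀=10 kN·m at a=32/5 m (b=L-a=48/5):
  y_1 = (M₀x³/(6L)-M₀(x-a)²/2+C₁x)/EI  [x>a] with C₁=M₀(3b²-L²)/(6L)=32/15 = (10·(64/5)³/(6·16)-10·((64/5)-(32/5))²/2+(32/15)·(64/5))/50000 = 64/78125 m
Load 2 — applied couple M₀=13 kN·m at a=4 m (b=L-a=12):
  y_2 = (M₀x³/(6L)-M₀(x-a)²/2+C₁x)/EI  [x>a] with C₁=M₀(3b²-L²)/(6L)=143/6 = (13·(64/5)³/(6·16)-13·((64/5)-4)²/2+(143/6)·(64/5))/50000 = 1339/781250 m
Load 3 — applied couple M₀=4 kN·m at a=16/3 m (b=L-a=32/3):
  y_3 = (M₀x³/(6L)-M₀(x-a)²/2+C₁x)/EI  [x>a] with C₁=M₀(3b²-L²)/(6L)=32/9 = (4·(64/5)³/(6·16)-4·((64/5)-(16/3))²/2+(32/9)·(64/5))/50000 = 1504/3515625 m
Load 4 — uniform load w=16 kN/m over full span:
  y_4 = -wx(L³-2Lx²+x³)/(24EI) = -16·(64/5)·(16³-2·16·(64/5)²+(64/5)³)/(24·50000) = -950272/5859375 m
Superposition: y = Σ y_i = -5597537/35156250 m ≈ -0.159219 m

y(64/5) = -5597537/35156250 m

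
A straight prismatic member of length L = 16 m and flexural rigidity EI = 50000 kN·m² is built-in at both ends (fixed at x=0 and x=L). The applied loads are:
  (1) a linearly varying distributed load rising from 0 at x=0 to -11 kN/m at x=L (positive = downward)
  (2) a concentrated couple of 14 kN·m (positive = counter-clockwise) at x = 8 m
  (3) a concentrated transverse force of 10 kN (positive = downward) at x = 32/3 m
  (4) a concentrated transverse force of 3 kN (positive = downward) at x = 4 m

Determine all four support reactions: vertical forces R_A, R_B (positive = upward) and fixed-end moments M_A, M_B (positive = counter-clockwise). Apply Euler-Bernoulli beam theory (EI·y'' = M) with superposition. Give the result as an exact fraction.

R_A = -86243/4320 kN, M_A = -38753/540 kN·m, R_B = -237757/4320 kN, M_B = 63907/540 kN·m

Load 1 — triangular load w₀=-11 kN/m (0→w₀ over full span):
  R_A = 3w₀L/20 = 3·(-11)·16/20 = -132/5 kN
  M_A = w₀L²/30 = (-11)·16²/30 = -1408/15 kN·m
  R_B = 7w₀L/20 = 7·(-11)·16/20 = -308/5 kN
  M_B = -w₀L²/20 = -(-11)·16²/20 = 704/5 kN·m
Load 2 — applied couple M₀=14 kN·m at a=8 m (b=L-a=8):
  R_A = 6M₀ab/L³ = 6·14·8·8/16³ = 21/16 kN
  M_A = M₀b(2a-b)/L² = 14·8·(2·8-8)/16² = 7/2 kN·m
  R_B = -6M₀ab/L³ = -6·14·8·8/16³ = -21/16 kN
  M_B = M₀a(2b-a)/L² = 14·8·(2·8-8)/16² = 7/2 kN·m
Load 3 — point force P=10 kN at a=32/3 m (b=L-a=16/3):
  R_A = Pb²(3a+b)/L³ = 10·(16/3)²·(3·(32/3)+(16/3))/16³ = 70/27 kN
  M_A = Pab²/L² = 10·(32/3)·(16/3)²/16² = 320/27 kN·m
  R_B = Pa²(a+3b)/L³ = 10·(32/3)²·((32/3)+3·(16/3))/16³ = 200/27 kN
  M_B = -Pa²b/L² = -10·(32/3)²·(16/3)/16² = -640/27 kN·m
Load 4 — point force P=3 kN at a=4 m (b=L-a=12):
  R_A = Pb²(3a+b)/L³ = 3·12²·(3·4+12)/16³ = 81/32 kN
  M_A = Pab²/L² = 3·4·12²/16² = 27/4 kN·m
  R_B = Pa²(a+3b)/L³ = 3·4²·(4+3·12)/16³ = 15/32 kN
  M_B = -Pa²b/L² = -3·4²·12/16² = -9/4 kN·m
Superposition: R_A = -86243/4320 kN, M_A = -38753/540 kN·m, R_B = -237757/4320 kN, M_B = 63907/540 kN·m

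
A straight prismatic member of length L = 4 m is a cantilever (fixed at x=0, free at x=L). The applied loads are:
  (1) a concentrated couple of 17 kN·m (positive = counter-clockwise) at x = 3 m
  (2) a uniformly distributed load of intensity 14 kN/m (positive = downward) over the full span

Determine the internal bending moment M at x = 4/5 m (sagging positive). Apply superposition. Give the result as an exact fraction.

Load 1 — applied couple M₀=17 kN·m at a=3 m (b=L-a=1):
  M_1 = M₀  [x≤a] = 17 = 17 kN·m
Load 2 — uniform load w=14 kN/m over full span:
  M_2 = -w(L-x)²/2 = -14·(4-(4/5))²/2 = -1792/25 kN·m
Superposition: M = Σ M_i = -1367/25 kN·m ≈ -54.680000 kN·m

M(4/5) = -1367/25 kN·m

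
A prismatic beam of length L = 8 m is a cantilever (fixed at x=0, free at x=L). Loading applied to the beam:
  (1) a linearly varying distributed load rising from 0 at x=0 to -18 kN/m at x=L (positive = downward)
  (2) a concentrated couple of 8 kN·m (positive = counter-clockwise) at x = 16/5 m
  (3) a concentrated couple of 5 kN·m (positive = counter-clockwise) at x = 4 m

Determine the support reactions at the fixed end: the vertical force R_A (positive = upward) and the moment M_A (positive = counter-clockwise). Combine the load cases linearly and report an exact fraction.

Load 1 — triangular load w₀=-18 kN/m (0→w₀ over full span):
  R_A = w₀L/2 = (-18)·8/2 = -72 kN
  M_A = w₀L²/3 = (-18)·8²/3 = -384 kN·m
Load 2 — applied couple M₀=8 kN·m at a=16/5 m (b=L-a=24/5):
  R_A = 0 kN
  M_A = -M₀ = -8 kN·m
Load 3 — applied couple M₀=5 kN·m at a=4 m (b=L-a=4):
  R_A = 0 kN
  M_A = -M₀ = -5 kN·m
Superposition: R_A = -72 kN, M_A = -397 kN·m

R_A = -72 kN, M_A = -397 kN·m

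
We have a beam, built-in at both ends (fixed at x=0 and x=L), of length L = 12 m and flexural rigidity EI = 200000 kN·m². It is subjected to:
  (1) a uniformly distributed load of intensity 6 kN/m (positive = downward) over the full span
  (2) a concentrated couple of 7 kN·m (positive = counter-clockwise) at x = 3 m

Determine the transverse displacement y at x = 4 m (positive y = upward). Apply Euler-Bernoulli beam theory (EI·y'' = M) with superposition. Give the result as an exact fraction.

y(4) = -121/100000 m

Load 1 — uniform load w=6 kN/m over full span:
  y_1 = -wx²(L-x)²/(24EI) = -6·4²·(12-4)²/(24·200000) = -4/3125 m
Load 2 — applied couple M₀=7 kN·m at a=3 m (b=L-a=9):
  y_2 = (R_Ax³/6 - M_Ax²/2 - M₀(x-a)²/2)/EI  [x>a] with R_A=21/32, M_A=-21/16 = ((21/32)·4³/6 - (-21/16)·4²/2 - 7·(4-3)²/2)/200000 = 7/100000 m
Superposition: y = Σ y_i = -121/100000 m ≈ -0.001210 m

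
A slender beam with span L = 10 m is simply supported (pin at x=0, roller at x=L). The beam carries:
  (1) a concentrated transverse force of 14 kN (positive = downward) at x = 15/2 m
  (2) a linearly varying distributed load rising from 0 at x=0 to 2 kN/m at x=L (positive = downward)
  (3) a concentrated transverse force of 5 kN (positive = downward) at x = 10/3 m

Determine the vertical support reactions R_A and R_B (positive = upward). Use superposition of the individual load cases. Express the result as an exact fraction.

R_A = 61/6 kN, R_B = 113/6 kN

Load 1 — point force P=14 kN at a=15/2 m (b=L-a=5/2):
  R_A = Pb/L = 14·(5/2)/10 = 7/2 kN
  R_B = Pa/L = 14·(15/2)/10 = 21/2 kN
Load 2 — triangular load w₀=2 kN/m (0→w₀ over full span):
  R_A = w₀L/6 = 2·10/6 = 10/3 kN
  R_B = w₀L/3 = 2·10/3 = 20/3 kN
Load 3 — point force P=5 kN at a=10/3 m (b=L-a=20/3):
  R_A = Pb/L = 5·(20/3)/10 = 10/3 kN
  R_B = Pa/L = 5·(10/3)/10 = 5/3 kN
Superposition: R_A = 61/6 kN, R_B = 113/6 kN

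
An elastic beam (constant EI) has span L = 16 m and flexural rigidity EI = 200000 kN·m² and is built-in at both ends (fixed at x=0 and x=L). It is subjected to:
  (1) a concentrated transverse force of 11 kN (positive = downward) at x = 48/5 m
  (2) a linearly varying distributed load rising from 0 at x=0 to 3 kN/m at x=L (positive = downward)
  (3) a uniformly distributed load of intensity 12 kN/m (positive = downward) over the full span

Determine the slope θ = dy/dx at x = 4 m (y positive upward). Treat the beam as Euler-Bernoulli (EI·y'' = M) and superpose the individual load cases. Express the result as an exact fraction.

θ(4) = -29213/12500000 rad

Load 1 — point force P=11 kN at a=48/5 m (b=L-a=32/5):
  θ_1 = -Pb²x(2aL-(3a+b)x)/(2L³EI)  [x≤a] = -11·(32/5)²·4·(2·(48/5)·16-(3·(48/5)+(32/5))·4)/(2·16³·200000) = -143/781250 rad
Load 2 — triangular load w₀=3 kN/m (0→w₀ over full span):
  θ_2 = -w₀(2x(L-x)(L-2x)(x+2L)+x²(L-x)²)/(120LEI) = -3·(2·4·(16-4)·(16-2·4)·(4+2·16)+4²·(16-4)²)/(120·16·200000) = -117/500000 rad
Load 3 — uniform load w=12 kN/m over full span:
  θ_3 = -wx(L-x)(L-2x)/(12EI) = -12·4·(16-4)·(16-2·4)/(12·200000) = -6/3125 rad
Superposition: θ = Σ θ_i = -29213/12500000 rad ≈ -0.002337 rad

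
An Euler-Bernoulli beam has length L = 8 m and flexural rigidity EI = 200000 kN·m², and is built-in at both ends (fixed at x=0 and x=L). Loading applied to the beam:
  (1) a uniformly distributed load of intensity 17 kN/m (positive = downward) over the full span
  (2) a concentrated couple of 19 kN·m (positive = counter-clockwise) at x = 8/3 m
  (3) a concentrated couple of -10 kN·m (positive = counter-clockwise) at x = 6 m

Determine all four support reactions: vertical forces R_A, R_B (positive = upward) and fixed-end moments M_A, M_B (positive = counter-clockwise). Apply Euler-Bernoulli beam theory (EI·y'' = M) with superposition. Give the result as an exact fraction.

Load 1 — uniform load w=17 kN/m over full span:
  R_A = wL/2 = 17·8/2 = 68 kN
  M_A = wL²/12 = 17·8²/12 = 272/3 kN·m
  R_B = wL/2 = 17·8/2 = 68 kN
  M_B = -wL²/12 = -17·8²/12 = -272/3 kN·m
Load 2 — applied couple M₀=19 kN·m at a=8/3 m (b=L-a=16/3):
  R_A = 6M₀ab/L³ = 6·19·(8/3)·(16/3)/8³ = 19/6 kN
  M_A = M₀b(2a-b)/L² = 19·(16/3)·(2·(8/3)-(16/3))/8² = 0 kN·m
  R_B = -6M₀ab/L³ = -6·19·(8/3)·(16/3)/8³ = -19/6 kN
  M_B = M₀a(2b-a)/L² = 19·(8/3)·(2·(16/3)-(8/3))/8² = 19/3 kN·m
Load 3 — applied couple M₀=-10 kN·m at a=6 m (b=L-a=2):
  R_A = 6M₀ab/L³ = 6·(-10)·6·2/8³ = -45/32 kN
  M_A = M₀b(2a-b)/L² = (-10)·2·(2·6-2)/8² = -25/8 kN·m
  R_B = -6M₀ab/L³ = -6·(-10)·6·2/8³ = 45/32 kN
  M_B = M₀a(2b-a)/L² = (-10)·6·(2·2-6)/8² = 15/8 kN·m
Superposition: R_A = 6697/96 kN, M_A = 2101/24 kN·m, R_B = 6359/96 kN, M_B = -1979/24 kN·m

R_A = 6697/96 kN, M_A = 2101/24 kN·m, R_B = 6359/96 kN, M_B = -1979/24 kN·m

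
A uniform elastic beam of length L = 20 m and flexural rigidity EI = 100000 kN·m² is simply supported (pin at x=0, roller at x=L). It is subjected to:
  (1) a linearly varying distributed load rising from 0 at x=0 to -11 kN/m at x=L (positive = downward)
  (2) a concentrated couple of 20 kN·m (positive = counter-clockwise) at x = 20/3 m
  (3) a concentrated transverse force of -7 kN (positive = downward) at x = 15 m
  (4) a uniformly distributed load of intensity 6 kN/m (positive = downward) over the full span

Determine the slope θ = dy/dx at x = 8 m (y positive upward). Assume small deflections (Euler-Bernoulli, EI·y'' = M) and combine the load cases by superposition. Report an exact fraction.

Load 1 — triangular load w₀=-11 kN/m (0→w₀ over full span):
  θ_1 = -w₀(7L⁴-30L²x²+15x⁴)/(360LEI) = -(-11)·(7·20⁴-30·20²·8²+15·8⁴)/(360·20·100000) = 3553/562500 rad
Load 2 — applied couple M₀=20 kN·m at a=20/3 m (b=L-a=40/3):
  θ_2 = (M₀x²/(2L)-M₀(x-a)+C₁)/EI  [x>a] with C₁=M₀(3b²-L²)/(6L)=200/9 = (20·8²/(2·20)-20·(8-(20/3))+(200/9))/100000 = 31/112500 rad
Load 3 — point force P=-7 kN at a=15 m (b=L-a=5):
  θ_3 = -Pb(L²-b²-3x²)/(6LEI)  [x≤a] = -(-7)·5·(20²-5²-3·8²)/(6·20·100000) = 427/800000 rad
Load 4 — uniform load w=6 kN/m over full span:
  θ_4 = -w(L³-6Lx²+4x³)/(24EI) = -6·(20³-6·20·8²+4·8³)/(24·100000) = -37/6250 rad
Superposition: θ = Σ θ_i = 4823/4000000 rad ≈ 0.001206 rad

θ(8) = 4823/4000000 rad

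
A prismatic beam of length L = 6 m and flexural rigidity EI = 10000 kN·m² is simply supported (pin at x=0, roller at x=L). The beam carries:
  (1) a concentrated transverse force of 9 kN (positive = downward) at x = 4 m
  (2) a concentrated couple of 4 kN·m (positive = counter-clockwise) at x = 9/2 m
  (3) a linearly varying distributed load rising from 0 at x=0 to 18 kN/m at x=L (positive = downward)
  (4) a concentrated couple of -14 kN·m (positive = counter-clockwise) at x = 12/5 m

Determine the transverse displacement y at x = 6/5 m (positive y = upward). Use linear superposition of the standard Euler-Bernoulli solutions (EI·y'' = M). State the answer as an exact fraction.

y(6/5) = -3426819/312500000 m

Load 1 — point force P=9 kN at a=4 m (b=L-a=2):
  y_1 = -Pbx(L²-b²-x²)/(6LEI)  [x≤a] = -9·2·(6/5)·(6²-2²-(6/5)²)/(6·6·10000) = -573/312500 m
Load 2 — applied couple M₀=4 kN·m at a=9/2 m (b=L-a=3/2):
  y_2 = (M₀x³/(6L)+C₁x)/EI  [x≤a] with C₁=M₀(3b²-L²)/(6L)=-13/4 = (4·(6/5)³/(6·6)+(-13/4)·(6/5))/10000 = -927/2500000 m
Load 3 — triangular load w₀=18 kN/m (0→w₀ over full span):
  y_3 = -w₀x(7L⁴-10L²x²+3x⁴)/(360LEI) = -18·(6/5)·(7·6⁴-10·6²·(6/5)²+3·(6/5)⁴)/(360·6·10000) = -83592/9765625 m
Load 4 — applied couple M₀=-14 kN·m at a=12/5 m (b=L-a=18/5):
  y_4 = (M₀x³/(6L)+C₁x)/EI  [x≤a] with C₁=M₀(3b²-L²)/(6L)=-28/25 = ((-14)·(6/5)³/(6·6)+(-28/25)·(6/5))/10000 = -63/312500 m
Superposition: y = Σ y_i = -3426819/312500000 m ≈ -0.010966 m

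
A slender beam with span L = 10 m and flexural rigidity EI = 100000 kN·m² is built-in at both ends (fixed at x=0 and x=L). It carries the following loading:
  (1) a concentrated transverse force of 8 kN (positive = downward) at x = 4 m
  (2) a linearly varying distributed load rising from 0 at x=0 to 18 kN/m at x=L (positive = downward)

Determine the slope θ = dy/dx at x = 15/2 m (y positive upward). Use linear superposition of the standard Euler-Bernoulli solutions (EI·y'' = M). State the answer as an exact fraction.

Load 1 — point force P=8 kN at a=4 m (b=L-a=6):
  θ_1 = Pa²(L-x)(2bL-(3b+a)(L-x))/(2L³EI)  [x>a] = 8·4²·(10-(15/2))·(2·6·10-(3·6+4)·(10-(15/2)))/(2·10³·100000) = 13/125000 rad
Load 2 — triangular load w₀=18 kN/m (0→w₀ over full span):
  θ_2 = -w₀(2x(L-x)(L-2x)(x+2L)+x²(L-x)²)/(120LEI) = -18·(2·(15/2)·(10-(15/2))·(10-2·(15/2))·((15/2)+2·10)+(15/2)²·(10-(15/2))²)/(120·10·100000) = 369/512000 rad
Superposition: θ = Σ θ_i = 52781/64000000 rad ≈ 0.000825 rad

θ(15/2) = 52781/64000000 rad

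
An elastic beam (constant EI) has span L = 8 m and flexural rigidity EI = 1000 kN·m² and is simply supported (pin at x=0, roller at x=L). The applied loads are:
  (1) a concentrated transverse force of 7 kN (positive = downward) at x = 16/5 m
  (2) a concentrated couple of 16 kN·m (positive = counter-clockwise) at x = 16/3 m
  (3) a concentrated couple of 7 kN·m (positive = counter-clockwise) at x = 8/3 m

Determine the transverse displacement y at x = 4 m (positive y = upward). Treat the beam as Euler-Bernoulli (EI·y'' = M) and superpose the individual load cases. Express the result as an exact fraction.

Load 1 — point force P=7 kN at a=16/5 m (b=L-a=24/5):
  y_1 = -Pa(L-x)(2Lx-a²-x²)/(6LEI)  [x>a] = -7·(16/5)·(8-4)·(2·8·4-(16/5)²-4²)/(6·8·1000) = -3304/46875 m
Load 2 — applied couple M₀=16 kN·m at a=16/3 m (b=L-a=8/3):
  y_2 = (M₀x³/(6L)+C₁x)/EI  [x≤a] with C₁=M₀(3b²-L²)/(6L)=-128/9 = (16·4³/(6·8)+(-128/9)·4)/1000 = -8/225 m
Load 3 — applied couple M₀=7 kN·m at a=8/3 m (b=L-a=16/3):
  y_3 = (M₀x³/(6L)-M₀(x-a)²/2+C₁x)/EI  [x>a] with C₁=M₀(3b²-L²)/(6L)=28/9 = (7·4³/(6·8)-7·(4-(8/3))²/2+(28/9)·4)/1000 = 7/450 m
Superposition: y = Σ y_i = -8483/93750 m ≈ -0.090485 m

y(4) = -8483/93750 m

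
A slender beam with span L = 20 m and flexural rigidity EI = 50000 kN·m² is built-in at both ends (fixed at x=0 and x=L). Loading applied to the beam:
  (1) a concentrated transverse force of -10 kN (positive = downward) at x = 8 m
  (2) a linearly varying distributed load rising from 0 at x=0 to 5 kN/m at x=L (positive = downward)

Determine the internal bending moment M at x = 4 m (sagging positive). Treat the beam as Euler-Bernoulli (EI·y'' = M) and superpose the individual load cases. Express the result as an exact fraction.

M(4) = -484/75 kN·m

Load 1 — point force P=-10 kN at a=8 m (b=L-a=12):
  M_1 = Pb²(3a+b)x/L³ - Pab²/L²  [x≤a] = (-10)·12²·(3·8+12)·4/20³ - (-10)·8·12²/20² = 72/25 kN·m
Load 2 — triangular load w₀=5 kN/m (0→w₀ over full span):
  M_2 = 3w₀Lx/20 - w₀L²/30 - w₀x³/(6L) = 3·5·20·4/20 - 5·20²/30 - 5·4³/(6·20) = -28/3 kN·m
Superposition: M = Σ M_i = -484/75 kN·m ≈ -6.453333 kN·m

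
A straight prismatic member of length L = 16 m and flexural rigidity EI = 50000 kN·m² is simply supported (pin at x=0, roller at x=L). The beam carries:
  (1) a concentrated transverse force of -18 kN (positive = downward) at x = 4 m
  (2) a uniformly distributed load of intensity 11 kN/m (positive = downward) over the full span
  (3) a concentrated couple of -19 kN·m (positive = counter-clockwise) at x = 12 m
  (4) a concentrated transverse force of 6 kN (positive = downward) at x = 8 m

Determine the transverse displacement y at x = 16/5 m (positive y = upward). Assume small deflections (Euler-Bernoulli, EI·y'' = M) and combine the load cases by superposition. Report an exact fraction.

Load 1 — point force P=-18 kN at a=4 m (b=L-a=12):
  y_1 = -Pbx(L²-b²-x²)/(6LEI)  [x≤a] = -(-18)·12·(16/5)·(16²-12²-(16/5)²)/(6·16·50000) = 5724/390625 m
Load 2 — uniform load w=11 kN/m over full span:
  y_2 = -wx(L³-2Lx²+x³)/(24EI) = -11·(16/5)·(16³-2·16·(16/5)²+(16/5)³)/(24·50000) = -653312/5859375 m
Load 3 — applied couple M₀=-19 kN·m at a=12 m (b=L-a=4):
  y_3 = (M₀x³/(6L)+C₁x)/EI  [x≤a] with C₁=M₀(3b²-L²)/(6L)=247/6 = ((-19)·(16/5)³/(6·16)+(247/6)·(16/5))/50000 = 1957/781250 m
Load 4 — point force P=6 kN at a=8 m (b=L-a=8):
  y_4 = -Pbx(L²-b²-x²)/(6LEI)  [x≤a] = -6·8·(16/5)·(16²-8²-(16/5)²)/(6·16·50000) = -2272/390625 m
Superposition: y = Σ y_i = -1173709/11718750 m ≈ -0.100157 m

y(16/5) = -1173709/11718750 m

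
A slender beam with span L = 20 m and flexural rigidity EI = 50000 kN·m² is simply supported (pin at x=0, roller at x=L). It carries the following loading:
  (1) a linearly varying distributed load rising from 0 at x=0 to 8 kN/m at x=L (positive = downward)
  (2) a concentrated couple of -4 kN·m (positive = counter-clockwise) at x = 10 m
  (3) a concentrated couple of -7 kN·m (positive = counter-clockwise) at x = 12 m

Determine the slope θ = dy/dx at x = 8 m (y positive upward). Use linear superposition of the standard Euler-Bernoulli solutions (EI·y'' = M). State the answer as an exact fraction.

Load 1 — triangular load w₀=8 kN/m (0→w₀ over full span):
  θ_1 = -w₀(7L⁴-30L²x²+15x⁴)/(360LEI) = -8·(7·20⁴-30·20²·8²+15·8⁴)/(360·20·50000) = -1292/140625 rad
Load 2 — applied couple M₀=-4 kN·m at a=10 m (b=L-a=10):
  θ_2 = (M₀x²/(2L)+C₁)/EI  [x≤a] with C₁=M₀(3b²-L²)/(6L)=10/3 = ((-4)·8²/(2·20)+(10/3))/50000 = -23/375000 rad
Load 3 — applied couple M₀=-7 kN·m at a=12 m (b=L-a=8):
  θ_3 = (M₀x²/(2L)+C₁)/EI  [x≤a] with C₁=M₀(3b²-L²)/(6L)=182/15 = ((-7)·8²/(2·20)+(182/15))/50000 = 7/375000 rad
Superposition: θ = Σ θ_i = -1298/140625 rad ≈ -0.009230 rad

θ(8) = -1298/140625 rad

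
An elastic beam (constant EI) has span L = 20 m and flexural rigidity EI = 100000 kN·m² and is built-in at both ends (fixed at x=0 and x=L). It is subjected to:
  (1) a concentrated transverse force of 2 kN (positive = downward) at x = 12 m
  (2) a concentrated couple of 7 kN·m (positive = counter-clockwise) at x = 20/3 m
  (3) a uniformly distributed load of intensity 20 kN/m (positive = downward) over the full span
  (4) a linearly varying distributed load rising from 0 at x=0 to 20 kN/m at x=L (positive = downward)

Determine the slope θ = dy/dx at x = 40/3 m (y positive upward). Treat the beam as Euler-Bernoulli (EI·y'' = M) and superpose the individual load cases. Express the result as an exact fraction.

Load 1 — point force P=2 kN at a=12 m (b=L-a=8):
  θ_1 = Pa²(L-x)(2bL-(3b+a)(L-x))/(2L³EI)  [x>a] = 2·12²·(20-(40/3))·(2·8·20-(3·8+12)·(20-(40/3)))/(2·20³·100000) = 3/31250 rad
Load 2 — applied couple M₀=7 kN·m at a=20/3 m (b=L-a=40/3):
  θ_2 = (R_Ax²/2 - M_Ax - M₀(x-a))/EI  [x>a] with R_A=7/15, M_A=0 = ((7/15)·(40/3)²/2 - 0·(40/3) - 7·((40/3)-(20/3)))/100000 = -7/135000 rad
Load 3 — uniform load w=20 kN/m over full span:
  θ_3 = -wx(L-x)(L-2x)/(12EI) = -20·(40/3)·(20-(40/3))·(20-2·(40/3))/(12·100000) = 4/405 rad
Load 4 — triangular load w₀=20 kN/m (0→w₀ over full span):
  θ_4 = -w₀(2x(L-x)(L-2x)(x+2L)+x²(L-x)²)/(120LEI) = -20·(2·(40/3)·(20-(40/3))·(20-2·(40/3))·((40/3)+2·20)+(40/3)²·(20-(40/3))²)/(120·20·100000) = 28/6075 rad
Superposition: θ = Σ θ_i = 441341/30375000 rad ≈ 0.014530 rad

θ(40/3) = 441341/30375000 rad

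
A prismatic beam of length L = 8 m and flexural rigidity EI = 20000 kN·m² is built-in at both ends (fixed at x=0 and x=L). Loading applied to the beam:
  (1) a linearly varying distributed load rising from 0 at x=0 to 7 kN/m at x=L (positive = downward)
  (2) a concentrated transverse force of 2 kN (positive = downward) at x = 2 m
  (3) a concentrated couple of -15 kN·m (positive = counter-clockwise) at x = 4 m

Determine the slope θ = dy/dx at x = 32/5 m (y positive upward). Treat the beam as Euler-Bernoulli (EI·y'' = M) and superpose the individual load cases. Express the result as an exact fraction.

θ(32/5) = 2167/2343750 rad

Load 1 — triangular load w₀=7 kN/m (0→w₀ over full span):
  θ_1 = -w₀(2x(L-x)(L-2x)(x+2L)+x²(L-x)²)/(120LEI) = -7·(2·(32/5)·(8-(32/5))·(8-2·(32/5))·((32/5)+2·8)+(32/5)²·(8-(32/5))²)/(120·8·20000) = 896/1171875 rad
Load 2 — point force P=2 kN at a=2 m (b=L-a=6):
  θ_2 = Pa²(L-x)(2bL-(3b+a)(L-x))/(2L³EI)  [x>a] = 2·2²·(8-(32/5))·(2·6·8-(3·6+2)·(8-(32/5)))/(2·8³·20000) = 1/25000 rad
Load 3 — applied couple M₀=-15 kN·m at a=4 m (b=L-a=4):
  θ_3 = (R_Ax²/2 - M_Ax - M₀(x-a))/EI  [x>a] with R_A=-45/16, M_A=-15/4 = ((-45/16)·(32/5)²/2 - (-15/4)·(32/5) - (-15)·((32/5)-4))/20000 = 3/25000 rad
Superposition: θ = Σ θ_i = 2167/2343750 rad ≈ 0.000925 rad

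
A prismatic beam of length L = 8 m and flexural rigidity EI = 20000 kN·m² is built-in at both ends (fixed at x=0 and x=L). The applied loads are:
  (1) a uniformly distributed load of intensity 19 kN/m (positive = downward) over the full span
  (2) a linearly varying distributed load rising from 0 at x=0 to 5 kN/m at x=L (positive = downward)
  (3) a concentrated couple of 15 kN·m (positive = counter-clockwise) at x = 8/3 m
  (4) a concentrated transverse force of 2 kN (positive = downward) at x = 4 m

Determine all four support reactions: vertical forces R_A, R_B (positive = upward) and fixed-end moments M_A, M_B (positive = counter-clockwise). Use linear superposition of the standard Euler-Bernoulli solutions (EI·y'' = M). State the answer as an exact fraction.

R_A = 171/2 kN, M_A = 114 kN·m, R_B = 177/2 kN, M_B = -343/3 kN·m

Load 1 — uniform load w=19 kN/m over full span:
  R_A = wL/2 = 19·8/2 = 76 kN
  M_A = wL²/12 = 19·8²/12 = 304/3 kN·m
  R_B = wL/2 = 19·8/2 = 76 kN
  M_B = -wL²/12 = -19·8²/12 = -304/3 kN·m
Load 2 — triangular load w₀=5 kN/m (0→w₀ over full span):
  R_A = 3w₀L/20 = 3·5·8/20 = 6 kN
  M_A = w₀L²/30 = 5·8²/30 = 32/3 kN·m
  R_B = 7w₀L/20 = 7·5·8/20 = 14 kN
  M_B = -w₀L²/20 = -5·8²/20 = -16 kN·m
Load 3 — applied couple M₀=15 kN·m at a=8/3 m (b=L-a=16/3):
  R_A = 6M₀ab/L³ = 6·15·(8/3)·(16/3)/8³ = 5/2 kN
  M_A = M₀b(2a-b)/L² = 15·(16/3)·(2·(8/3)-(16/3))/8² = 0 kN·m
  R_B = -6M₀ab/L³ = -6·15·(8/3)·(16/3)/8³ = -5/2 kN
  M_B = M₀a(2b-a)/L² = 15·(8/3)·(2·(16/3)-(8/3))/8² = 5 kN·m
Load 4 — point force P=2 kN at a=4 m (b=L-a=4):
  R_A = Pb²(3a+b)/L³ = 2·4²·(3·4+4)/8³ = 1 kN
  M_A = Pab²/L² = 2·4·4²/8² = 2 kN·m
  R_B = Pa²(a+3b)/L³ = 2·4²·(4+3·4)/8³ = 1 kN
  M_B = -Pa²b/L² = -2·4²·4/8² = -2 kN·m
Superposition: R_A = 171/2 kN, M_A = 114 kN·m, R_B = 177/2 kN, M_B = -343/3 kN·m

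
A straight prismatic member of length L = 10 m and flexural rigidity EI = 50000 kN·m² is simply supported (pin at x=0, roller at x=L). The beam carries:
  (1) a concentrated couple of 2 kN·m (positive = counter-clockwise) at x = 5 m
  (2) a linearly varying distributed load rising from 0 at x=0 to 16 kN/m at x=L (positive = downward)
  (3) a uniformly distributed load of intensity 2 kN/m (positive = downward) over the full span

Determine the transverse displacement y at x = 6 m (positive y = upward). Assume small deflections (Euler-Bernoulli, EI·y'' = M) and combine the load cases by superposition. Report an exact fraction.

y(6) = -47143/1875000 m

Load 1 — applied couple M₀=2 kN·m at a=5 m (b=L-a=5):
  y_1 = (M₀x³/(6L)-M₀(x-a)²/2+C₁x)/EI  [x>a] with C₁=M₀(3b²-L²)/(6L)=-5/6 = (2·6³/(6·10)-2·(6-5)²/2+(-5/6)·6)/50000 = 3/125000 m
Load 2 — triangular load w₀=16 kN/m (0→w₀ over full span):
  y_2 = -w₀x(7L⁴-10L²x²+3x⁴)/(360LEI) = -16·6·(7·10⁴-10·10²·6²+3·6⁴)/(360·10·50000) = -4736/234375 m
Load 3 — uniform load w=2 kN/m over full span:
  y_3 = -wx(L³-2Lx²+x³)/(24EI) = -2·6·(10³-2·10·6²+6³)/(24·50000) = -31/6250 m
Superposition: y = Σ y_i = -47143/1875000 m ≈ -0.025143 m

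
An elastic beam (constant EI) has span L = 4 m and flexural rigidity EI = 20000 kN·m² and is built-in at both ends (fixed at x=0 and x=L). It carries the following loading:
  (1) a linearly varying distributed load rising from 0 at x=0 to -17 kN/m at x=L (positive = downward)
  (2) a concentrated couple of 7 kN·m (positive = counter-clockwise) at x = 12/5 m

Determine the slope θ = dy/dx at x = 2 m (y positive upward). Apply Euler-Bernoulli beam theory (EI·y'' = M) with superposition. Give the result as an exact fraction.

Load 1 — triangular load w₀=-17 kN/m (0→w₀ over full span):
  θ_1 = -w₀(2x(L-x)(L-2x)(x+2L)+x²(L-x)²)/(120LEI) = -(-17)·(2·2·(4-2)·(4-2·2)·(2+2·4)+2²·(4-2)²)/(120·4·20000) = 17/600000 rad
Load 2 — applied couple M₀=7 kN·m at a=12/5 m (b=L-a=8/5):
  θ_2 = (R_Ax²/2 - M_Ax)/EI  [x≤a] with R_A=63/25, M_A=56/25 = ((63/25)·2²/2 - (56/25)·2)/20000 = 7/250000 rad
Superposition: θ = Σ θ_i = 169/3000000 rad ≈ 0.000056 rad

θ(2) = 169/3000000 rad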